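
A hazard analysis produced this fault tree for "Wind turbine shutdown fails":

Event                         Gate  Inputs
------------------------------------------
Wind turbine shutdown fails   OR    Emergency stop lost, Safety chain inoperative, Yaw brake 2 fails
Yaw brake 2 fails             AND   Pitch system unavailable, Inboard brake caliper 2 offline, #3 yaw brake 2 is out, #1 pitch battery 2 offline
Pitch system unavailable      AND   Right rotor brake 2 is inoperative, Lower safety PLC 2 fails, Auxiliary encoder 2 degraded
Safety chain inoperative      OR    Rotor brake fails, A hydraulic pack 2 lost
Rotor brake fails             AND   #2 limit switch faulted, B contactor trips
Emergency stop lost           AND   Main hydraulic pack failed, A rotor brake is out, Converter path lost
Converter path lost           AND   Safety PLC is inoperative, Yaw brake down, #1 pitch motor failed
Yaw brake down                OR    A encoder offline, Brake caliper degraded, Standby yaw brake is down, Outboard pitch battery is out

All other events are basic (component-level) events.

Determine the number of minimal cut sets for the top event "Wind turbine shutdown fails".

Yaw brake down [OR]: union of children's cut sets → 4 cut set(s).
Converter path lost [AND]: one cut set from each child combined → 1 × 4 × 1 = 4 cut set(s).
Emergency stop lost [AND]: one cut set from each child combined → 1 × 1 × 4 = 4 cut set(s).
Rotor brake fails [AND]: one cut set from each child combined → 1 × 1 = 1 cut set(s).
Safety chain inoperative [OR]: union of children's cut sets → 2 cut set(s).
Pitch system unavailable [AND]: one cut set from each child combined → 1 × 1 × 1 = 1 cut set(s).
Yaw brake 2 fails [AND]: one cut set from each child combined → 1 × 1 × 1 × 1 = 1 cut set(s).
Wind turbine shutdown fails [OR]: union of children's cut sets → 7 cut set(s).
Minimal cut sets: {#1 pitch motor failed, A encoder offline, A rotor brake is out, Main hydraulic pack failed, Safety PLC is inoperative}; {#1 pitch motor failed, A rotor brake is out, Brake caliper degraded, Main hydraulic pack failed, Safety PLC is inoperative}; {#1 pitch motor failed, A rotor brake is out, Main hydraulic pack failed, Safety PLC is inoperative, Standby yaw brake is down}; {#1 pitch motor failed, A rotor brake is out, Main hydraulic pack failed, Outboard pitch battery is out, Safety PLC is inoperative}; {#2 limit switch faulted, B contactor trips}; {A hydraulic pack 2 lost}; {#1 pitch battery 2 offline, #3 yaw brake 2 is out, Auxiliary encoder 2 degraded, Inboard brake caliper 2 offline, Lower safety PLC 2 fails, Right rotor brake 2 is inoperative}.

7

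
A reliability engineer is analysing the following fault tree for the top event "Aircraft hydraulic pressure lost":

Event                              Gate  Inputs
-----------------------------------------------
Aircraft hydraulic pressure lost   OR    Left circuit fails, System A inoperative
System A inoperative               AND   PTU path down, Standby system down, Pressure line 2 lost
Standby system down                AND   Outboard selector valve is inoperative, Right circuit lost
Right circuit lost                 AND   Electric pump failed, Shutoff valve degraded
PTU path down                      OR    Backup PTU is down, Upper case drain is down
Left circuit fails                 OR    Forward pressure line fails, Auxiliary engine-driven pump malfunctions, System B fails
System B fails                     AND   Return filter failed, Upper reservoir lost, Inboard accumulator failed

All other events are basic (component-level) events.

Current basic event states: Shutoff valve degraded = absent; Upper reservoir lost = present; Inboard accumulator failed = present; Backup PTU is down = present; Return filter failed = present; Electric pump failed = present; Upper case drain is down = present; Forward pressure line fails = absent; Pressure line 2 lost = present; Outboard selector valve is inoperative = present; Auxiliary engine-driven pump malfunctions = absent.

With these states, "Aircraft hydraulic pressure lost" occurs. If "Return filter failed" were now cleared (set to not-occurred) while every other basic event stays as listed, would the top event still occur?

Counterfactual: set "Return filter failed" to not occurred.
System B fails [AND]: Return filter failed=not, Upper reservoir lost=occurs, Inboard accumulator failed=occurs → not all inputs occur → does not occur.
Left circuit fails [OR]: Forward pressure line fails=not, Auxiliary engine-driven pump malfunctions=not, System B fails=not → no input occurs → does not occur.
PTU path down [OR]: Backup PTU is down=occurs, Upper case drain is down=occurs → at least one input occurs → occurs.
Right circuit lost [AND]: Electric pump failed=occurs, Shutoff valve degraded=not → not all inputs occur → does not occur.
Standby system down [AND]: Outboard selector valve is inoperative=occurs, Right circuit lost=not → not all inputs occur → does not occur.
System A inoperative [AND]: PTU path down=occurs, Standby system down=not, Pressure line 2 lost=occurs → not all inputs occur → does not occur.
Aircraft hydraulic pressure lost [OR]: Left circuit fails=not, System A inoperative=not → no input occurs → does not occur.

No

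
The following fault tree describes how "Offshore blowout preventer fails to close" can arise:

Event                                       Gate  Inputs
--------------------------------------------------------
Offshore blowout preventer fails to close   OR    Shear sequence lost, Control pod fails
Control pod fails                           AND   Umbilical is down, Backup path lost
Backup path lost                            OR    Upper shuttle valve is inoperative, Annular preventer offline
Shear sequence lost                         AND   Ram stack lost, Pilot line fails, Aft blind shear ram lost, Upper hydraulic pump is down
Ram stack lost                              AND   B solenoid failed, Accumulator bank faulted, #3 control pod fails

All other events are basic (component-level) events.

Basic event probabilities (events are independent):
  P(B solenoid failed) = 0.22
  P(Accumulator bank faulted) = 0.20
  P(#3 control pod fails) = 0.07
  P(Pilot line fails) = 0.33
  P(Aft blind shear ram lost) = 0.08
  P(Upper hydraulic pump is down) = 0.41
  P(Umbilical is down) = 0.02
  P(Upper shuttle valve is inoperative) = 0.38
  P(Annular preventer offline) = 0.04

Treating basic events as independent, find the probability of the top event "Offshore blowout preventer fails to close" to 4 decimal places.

0.0081

P(Ram stack lost) [AND] = 0.22 × 0.20 × 0.07 = 0.003080
P(Shear sequence lost) [AND] = 0.003080 × 0.33 × 0.08 × 0.41 = 0.000033
P(Backup path lost) [OR] = 1 − (1−0.38) × (1−0.04) = 0.404800
P(Control pod fails) [AND] = 0.02 × 0.404800 = 0.008096
P(Offshore blowout preventer fails to close) [OR] = 1 − (1−0.000033) × (1−0.008096) = 0.008129
Rounded to 4 decimal places: P(Offshore blowout preventer fails to close) ≈ 0.0081.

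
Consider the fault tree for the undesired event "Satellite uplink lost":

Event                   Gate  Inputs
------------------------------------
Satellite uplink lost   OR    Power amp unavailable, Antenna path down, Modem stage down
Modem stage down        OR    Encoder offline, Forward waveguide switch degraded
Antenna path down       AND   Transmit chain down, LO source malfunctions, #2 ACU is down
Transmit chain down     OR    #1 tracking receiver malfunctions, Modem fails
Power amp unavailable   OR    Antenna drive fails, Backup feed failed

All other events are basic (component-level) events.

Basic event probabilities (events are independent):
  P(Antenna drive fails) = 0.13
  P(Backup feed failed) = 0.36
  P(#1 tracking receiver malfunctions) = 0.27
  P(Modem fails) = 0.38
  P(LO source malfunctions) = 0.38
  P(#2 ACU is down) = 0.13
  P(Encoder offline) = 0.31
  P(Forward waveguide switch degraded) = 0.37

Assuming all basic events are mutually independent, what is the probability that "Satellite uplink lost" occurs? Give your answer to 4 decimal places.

0.7645

P(Power amp unavailable) [OR] = 1 − (1−0.13) × (1−0.36) = 0.443200
P(Transmit chain down) [OR] = 1 − (1−0.27) × (1−0.38) = 0.547400
P(Antenna path down) [AND] = 0.547400 × 0.38 × 0.13 = 0.027042
P(Modem stage down) [OR] = 1 − (1−0.31) × (1−0.37) = 0.565300
P(Satellite uplink lost) [OR] = 1 − (1−0.443200) × (1−0.027042) × (1−0.565300) = 0.764504
Rounded to 4 decimal places: P(Satellite uplink lost) ≈ 0.7645.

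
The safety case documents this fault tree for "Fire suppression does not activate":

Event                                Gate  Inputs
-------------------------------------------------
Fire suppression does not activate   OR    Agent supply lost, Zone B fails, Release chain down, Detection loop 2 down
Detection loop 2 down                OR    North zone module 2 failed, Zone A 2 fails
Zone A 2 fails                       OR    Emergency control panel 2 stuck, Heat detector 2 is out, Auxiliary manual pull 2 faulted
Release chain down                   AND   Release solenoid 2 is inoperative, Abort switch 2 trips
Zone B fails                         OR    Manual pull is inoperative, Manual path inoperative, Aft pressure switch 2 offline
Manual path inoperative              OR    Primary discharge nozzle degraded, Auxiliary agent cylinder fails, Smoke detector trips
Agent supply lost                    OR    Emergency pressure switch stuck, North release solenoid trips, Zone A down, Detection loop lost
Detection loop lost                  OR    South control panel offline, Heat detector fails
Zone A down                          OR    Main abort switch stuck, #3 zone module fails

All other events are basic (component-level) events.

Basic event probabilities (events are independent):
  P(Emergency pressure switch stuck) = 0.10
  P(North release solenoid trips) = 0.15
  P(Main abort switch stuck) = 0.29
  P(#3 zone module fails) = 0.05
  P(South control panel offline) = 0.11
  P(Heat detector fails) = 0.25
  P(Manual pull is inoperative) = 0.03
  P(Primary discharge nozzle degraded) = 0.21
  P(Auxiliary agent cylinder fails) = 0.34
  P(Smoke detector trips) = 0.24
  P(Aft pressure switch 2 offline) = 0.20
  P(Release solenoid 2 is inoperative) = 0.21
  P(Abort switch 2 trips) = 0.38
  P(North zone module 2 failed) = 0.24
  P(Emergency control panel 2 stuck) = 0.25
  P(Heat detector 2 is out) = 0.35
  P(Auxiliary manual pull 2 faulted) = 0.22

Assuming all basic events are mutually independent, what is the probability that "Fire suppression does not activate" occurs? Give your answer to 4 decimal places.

P(Zone A down) [OR] = 1 − (1−0.29) × (1−0.05) = 0.325500
P(Detection loop lost) [OR] = 1 − (1−0.11) × (1−0.25) = 0.332500
P(Agent supply lost) [OR] = 1 − (1−0.10) × (1−0.15) × (1−0.325500) × (1−0.332500) = 0.655575
P(Manual path inoperative) [OR] = 1 − (1−0.21) × (1−0.34) × (1−0.24) = 0.603736
P(Zone B fails) [OR] = 1 − (1−0.03) × (1−0.603736) × (1−0.20) = 0.692499
P(Release chain down) [AND] = 0.21 × 0.38 = 0.079800
P(Zone A 2 fails) [OR] = 1 − (1−0.25) × (1−0.35) × (1−0.22) = 0.619750
P(Detection loop 2 down) [OR] = 1 − (1−0.24) × (1−0.619750) = 0.711010
P(Fire suppression does not activate) [OR] = 1 − (1−0.655575) × (1−0.692499) × (1−0.079800) × (1−0.711010) = 0.971835
Rounded to 4 decimal places: P(Fire suppression does not activate) ≈ 0.9718.

0.9718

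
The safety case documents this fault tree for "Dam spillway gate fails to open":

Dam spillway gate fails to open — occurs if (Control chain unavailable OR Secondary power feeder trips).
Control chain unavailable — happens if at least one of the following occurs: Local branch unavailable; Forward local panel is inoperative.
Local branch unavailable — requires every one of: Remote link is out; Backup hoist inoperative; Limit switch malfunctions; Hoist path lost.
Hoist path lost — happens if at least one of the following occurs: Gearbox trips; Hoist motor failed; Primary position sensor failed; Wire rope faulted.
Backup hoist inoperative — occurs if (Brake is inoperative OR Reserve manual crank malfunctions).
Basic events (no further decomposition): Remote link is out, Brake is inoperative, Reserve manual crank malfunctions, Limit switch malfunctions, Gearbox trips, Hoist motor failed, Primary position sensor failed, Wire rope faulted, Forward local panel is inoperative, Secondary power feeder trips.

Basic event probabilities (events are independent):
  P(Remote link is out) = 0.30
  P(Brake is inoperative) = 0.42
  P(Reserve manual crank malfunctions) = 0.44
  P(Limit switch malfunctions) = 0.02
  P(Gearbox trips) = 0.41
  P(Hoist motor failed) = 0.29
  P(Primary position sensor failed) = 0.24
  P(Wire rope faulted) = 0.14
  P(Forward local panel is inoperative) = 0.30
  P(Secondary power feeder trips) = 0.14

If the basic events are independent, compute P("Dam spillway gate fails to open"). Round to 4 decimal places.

0.3998

P(Backup hoist inoperative) [OR] = 1 − (1−0.42) × (1−0.44) = 0.675200
P(Hoist path lost) [OR] = 1 − (1−0.41) × (1−0.29) × (1−0.24) × (1−0.14) = 0.726207
P(Local branch unavailable) [AND] = 0.30 × 0.675200 × 0.02 × 0.726207 = 0.002942
P(Control chain unavailable) [OR] = 1 − (1−0.002942) × (1−0.30) = 0.302059
P(Dam spillway gate fails to open) [OR] = 1 − (1−0.302059) × (1−0.14) = 0.399771
Rounded to 4 decimal places: P(Dam spillway gate fails to open) ≈ 0.3998.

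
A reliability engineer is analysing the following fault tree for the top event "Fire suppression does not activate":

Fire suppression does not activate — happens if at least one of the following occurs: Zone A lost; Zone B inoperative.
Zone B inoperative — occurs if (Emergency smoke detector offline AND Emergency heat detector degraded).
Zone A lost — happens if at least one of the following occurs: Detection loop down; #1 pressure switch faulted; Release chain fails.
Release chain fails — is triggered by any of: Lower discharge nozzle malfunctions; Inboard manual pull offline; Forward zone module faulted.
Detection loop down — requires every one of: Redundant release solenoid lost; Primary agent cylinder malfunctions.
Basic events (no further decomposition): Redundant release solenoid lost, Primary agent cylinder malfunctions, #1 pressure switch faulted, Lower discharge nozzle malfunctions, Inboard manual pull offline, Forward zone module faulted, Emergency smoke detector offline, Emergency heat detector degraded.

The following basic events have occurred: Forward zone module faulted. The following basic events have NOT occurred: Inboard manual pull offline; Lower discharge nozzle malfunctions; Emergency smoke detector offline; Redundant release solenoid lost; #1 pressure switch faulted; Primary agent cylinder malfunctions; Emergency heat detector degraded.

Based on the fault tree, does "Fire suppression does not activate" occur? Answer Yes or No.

Detection loop down [AND]: Redundant release solenoid lost=not, Primary agent cylinder malfunctions=not → not all inputs occur → does not occur.
Release chain fails [OR]: Lower discharge nozzle malfunctions=not, Inboard manual pull offline=not, Forward zone module faulted=occurs → at least one input occurs → occurs.
Zone A lost [OR]: Detection loop down=not, #1 pressure switch faulted=not, Release chain fails=occurs → at least one input occurs → occurs.
Zone B inoperative [AND]: Emergency smoke detector offline=not, Emergency heat detector degraded=not → not all inputs occur → does not occur.
Fire suppression does not activate [OR]: Zone A lost=occurs, Zone B inoperative=not → at least one input occurs → occurs.

Yes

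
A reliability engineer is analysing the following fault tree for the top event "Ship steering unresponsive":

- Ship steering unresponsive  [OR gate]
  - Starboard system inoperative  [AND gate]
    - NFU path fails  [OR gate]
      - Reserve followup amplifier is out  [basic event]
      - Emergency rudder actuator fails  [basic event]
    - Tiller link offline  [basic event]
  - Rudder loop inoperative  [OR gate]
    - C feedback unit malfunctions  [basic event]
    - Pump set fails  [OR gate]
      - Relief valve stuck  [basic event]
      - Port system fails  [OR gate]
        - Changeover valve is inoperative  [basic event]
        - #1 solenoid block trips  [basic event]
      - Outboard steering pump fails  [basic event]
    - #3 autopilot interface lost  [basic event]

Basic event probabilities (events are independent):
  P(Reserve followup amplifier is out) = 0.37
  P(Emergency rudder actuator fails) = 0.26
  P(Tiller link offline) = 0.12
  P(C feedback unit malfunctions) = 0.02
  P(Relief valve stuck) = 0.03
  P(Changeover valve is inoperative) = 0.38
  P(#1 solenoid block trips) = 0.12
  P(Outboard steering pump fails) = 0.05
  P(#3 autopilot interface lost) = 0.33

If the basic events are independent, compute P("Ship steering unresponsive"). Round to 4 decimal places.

P(NFU path fails) [OR] = 1 − (1−0.37) × (1−0.26) = 0.533800
P(Starboard system inoperative) [AND] = 0.533800 × 0.12 = 0.064056
P(Port system fails) [OR] = 1 − (1−0.38) × (1−0.12) = 0.454400
P(Pump set fails) [OR] = 1 − (1−0.03) × (1−0.454400) × (1−0.05) = 0.497230
P(Rudder loop inoperative) [OR] = 1 − (1−0.02) × (1−0.497230) × (1−0.33) = 0.669881
P(Ship steering unresponsive) [OR] = 1 − (1−0.064056) × (1−0.669881) = 0.691027
Rounded to 4 decimal places: P(Ship steering unresponsive) ≈ 0.6910.

0.6910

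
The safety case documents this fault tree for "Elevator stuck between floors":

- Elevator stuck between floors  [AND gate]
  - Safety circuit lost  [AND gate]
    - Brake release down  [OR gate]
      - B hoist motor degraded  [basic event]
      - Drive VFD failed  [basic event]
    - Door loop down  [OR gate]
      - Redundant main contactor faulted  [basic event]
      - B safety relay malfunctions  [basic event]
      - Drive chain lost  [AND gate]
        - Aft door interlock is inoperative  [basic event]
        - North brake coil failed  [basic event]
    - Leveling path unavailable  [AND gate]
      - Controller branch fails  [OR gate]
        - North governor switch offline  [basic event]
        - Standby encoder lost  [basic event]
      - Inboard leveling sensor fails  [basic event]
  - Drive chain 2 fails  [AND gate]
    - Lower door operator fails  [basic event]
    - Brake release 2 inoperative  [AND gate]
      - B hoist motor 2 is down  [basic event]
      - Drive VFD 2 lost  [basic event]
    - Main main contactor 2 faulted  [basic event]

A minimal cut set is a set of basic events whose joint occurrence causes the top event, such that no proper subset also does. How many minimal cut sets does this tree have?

12

Brake release down [OR]: union of children's cut sets → 2 cut set(s).
Drive chain lost [AND]: one cut set from each child combined → 1 × 1 = 1 cut set(s).
Door loop down [OR]: union of children's cut sets → 3 cut set(s).
Controller branch fails [OR]: union of children's cut sets → 2 cut set(s).
Leveling path unavailable [AND]: one cut set from each child combined → 2 × 1 = 2 cut set(s).
Safety circuit lost [AND]: one cut set from each child combined → 2 × 3 × 2 = 12 cut set(s).
Brake release 2 inoperative [AND]: one cut set from each child combined → 1 × 1 = 1 cut set(s).
Drive chain 2 fails [AND]: one cut set from each child combined → 1 × 1 × 1 = 1 cut set(s).
Elevator stuck between floors [AND]: one cut set from each child combined → 12 × 1 = 12 cut set(s).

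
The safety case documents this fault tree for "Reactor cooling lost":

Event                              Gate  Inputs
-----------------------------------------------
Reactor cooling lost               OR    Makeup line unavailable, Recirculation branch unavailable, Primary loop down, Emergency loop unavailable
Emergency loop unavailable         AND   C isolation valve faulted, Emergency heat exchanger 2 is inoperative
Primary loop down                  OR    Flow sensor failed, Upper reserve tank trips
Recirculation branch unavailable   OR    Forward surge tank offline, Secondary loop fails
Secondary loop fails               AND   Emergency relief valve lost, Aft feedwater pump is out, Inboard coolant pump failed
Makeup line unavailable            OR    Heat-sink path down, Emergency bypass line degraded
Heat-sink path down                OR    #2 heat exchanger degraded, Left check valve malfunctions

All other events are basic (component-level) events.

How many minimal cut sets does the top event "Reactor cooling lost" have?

Heat-sink path down [OR]: union of children's cut sets → 2 cut set(s).
Makeup line unavailable [OR]: union of children's cut sets → 3 cut set(s).
Secondary loop fails [AND]: one cut set from each child combined → 1 × 1 × 1 = 1 cut set(s).
Recirculation branch unavailable [OR]: union of children's cut sets → 2 cut set(s).
Primary loop down [OR]: union of children's cut sets → 2 cut set(s).
Emergency loop unavailable [AND]: one cut set from each child combined → 1 × 1 = 1 cut set(s).
Reactor cooling lost [OR]: union of children's cut sets → 8 cut set(s).
Minimal cut sets: {#2 heat exchanger degraded}; {Left check valve malfunctions}; {Emergency bypass line degraded}; {Forward surge tank offline}; {Aft feedwater pump is out, Emergency relief valve lost, Inboard coolant pump failed}; {Flow sensor failed}; {Upper reserve tank trips}; {C isolation valve faulted, Emergency heat exchanger 2 is inoperative}.

8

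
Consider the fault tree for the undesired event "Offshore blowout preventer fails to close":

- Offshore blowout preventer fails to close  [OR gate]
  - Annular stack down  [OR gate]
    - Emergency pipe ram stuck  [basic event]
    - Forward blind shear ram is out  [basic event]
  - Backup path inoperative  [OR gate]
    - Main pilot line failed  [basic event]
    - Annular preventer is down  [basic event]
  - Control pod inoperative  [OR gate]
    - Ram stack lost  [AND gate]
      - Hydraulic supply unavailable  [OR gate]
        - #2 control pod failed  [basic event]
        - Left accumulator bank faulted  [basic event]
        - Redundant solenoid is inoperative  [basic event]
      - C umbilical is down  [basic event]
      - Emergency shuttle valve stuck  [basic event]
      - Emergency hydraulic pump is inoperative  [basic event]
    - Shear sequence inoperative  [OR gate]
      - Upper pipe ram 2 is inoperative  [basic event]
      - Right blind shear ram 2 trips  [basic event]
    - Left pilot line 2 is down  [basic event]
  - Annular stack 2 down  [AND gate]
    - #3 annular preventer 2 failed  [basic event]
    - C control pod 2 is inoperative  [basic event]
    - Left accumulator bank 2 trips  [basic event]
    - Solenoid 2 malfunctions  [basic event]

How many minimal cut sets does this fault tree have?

Annular stack down [OR]: union of children's cut sets → 2 cut set(s).
Backup path inoperative [OR]: union of children's cut sets → 2 cut set(s).
Hydraulic supply unavailable [OR]: union of children's cut sets → 3 cut set(s).
Ram stack lost [AND]: one cut set from each child combined → 3 × 1 × 1 × 1 = 3 cut set(s).
Shear sequence inoperative [OR]: union of children's cut sets → 2 cut set(s).
Control pod inoperative [OR]: union of children's cut sets → 6 cut set(s).
Annular stack 2 down [AND]: one cut set from each child combined → 1 × 1 × 1 × 1 = 1 cut set(s).
Offshore blowout preventer fails to close [OR]: union of children's cut sets → 11 cut set(s).

11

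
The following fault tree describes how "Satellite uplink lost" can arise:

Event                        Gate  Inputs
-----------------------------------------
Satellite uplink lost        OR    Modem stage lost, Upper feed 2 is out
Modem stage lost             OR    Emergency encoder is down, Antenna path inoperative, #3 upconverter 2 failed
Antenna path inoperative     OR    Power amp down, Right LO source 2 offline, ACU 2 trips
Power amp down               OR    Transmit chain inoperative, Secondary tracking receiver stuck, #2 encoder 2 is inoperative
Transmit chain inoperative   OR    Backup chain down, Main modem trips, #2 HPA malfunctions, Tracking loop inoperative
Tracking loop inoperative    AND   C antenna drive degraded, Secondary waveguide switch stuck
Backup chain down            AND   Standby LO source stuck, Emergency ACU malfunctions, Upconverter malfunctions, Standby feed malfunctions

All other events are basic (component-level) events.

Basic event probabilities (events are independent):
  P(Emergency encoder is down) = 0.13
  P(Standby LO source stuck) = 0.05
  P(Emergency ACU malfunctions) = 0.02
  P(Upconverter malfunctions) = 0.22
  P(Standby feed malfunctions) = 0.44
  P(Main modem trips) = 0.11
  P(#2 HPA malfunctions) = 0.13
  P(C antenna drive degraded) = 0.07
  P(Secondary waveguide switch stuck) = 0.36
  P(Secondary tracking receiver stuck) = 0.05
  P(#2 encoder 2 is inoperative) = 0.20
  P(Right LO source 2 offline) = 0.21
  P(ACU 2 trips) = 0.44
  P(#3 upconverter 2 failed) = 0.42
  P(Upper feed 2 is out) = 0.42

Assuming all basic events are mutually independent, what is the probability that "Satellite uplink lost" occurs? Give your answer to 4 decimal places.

0.9257

P(Backup chain down) [AND] = 0.05 × 0.02 × 0.22 × 0.44 = 0.000097
P(Tracking loop inoperative) [AND] = 0.07 × 0.36 = 0.025200
P(Transmit chain inoperative) [OR] = 1 − (1−0.000097) × (1−0.11) × (1−0.13) × (1−0.025200) = 0.245286
P(Power amp down) [OR] = 1 − (1−0.245286) × (1−0.05) × (1−0.20) = 0.426417
P(Antenna path inoperative) [OR] = 1 − (1−0.426417) × (1−0.21) × (1−0.44) = 0.746247
P(Modem stage lost) [OR] = 1 − (1−0.13) × (1−0.746247) × (1−0.42) = 0.871956
P(Satellite uplink lost) [OR] = 1 − (1−0.871956) × (1−0.42) = 0.925734
Rounded to 4 decimal places: P(Satellite uplink lost) ≈ 0.9257.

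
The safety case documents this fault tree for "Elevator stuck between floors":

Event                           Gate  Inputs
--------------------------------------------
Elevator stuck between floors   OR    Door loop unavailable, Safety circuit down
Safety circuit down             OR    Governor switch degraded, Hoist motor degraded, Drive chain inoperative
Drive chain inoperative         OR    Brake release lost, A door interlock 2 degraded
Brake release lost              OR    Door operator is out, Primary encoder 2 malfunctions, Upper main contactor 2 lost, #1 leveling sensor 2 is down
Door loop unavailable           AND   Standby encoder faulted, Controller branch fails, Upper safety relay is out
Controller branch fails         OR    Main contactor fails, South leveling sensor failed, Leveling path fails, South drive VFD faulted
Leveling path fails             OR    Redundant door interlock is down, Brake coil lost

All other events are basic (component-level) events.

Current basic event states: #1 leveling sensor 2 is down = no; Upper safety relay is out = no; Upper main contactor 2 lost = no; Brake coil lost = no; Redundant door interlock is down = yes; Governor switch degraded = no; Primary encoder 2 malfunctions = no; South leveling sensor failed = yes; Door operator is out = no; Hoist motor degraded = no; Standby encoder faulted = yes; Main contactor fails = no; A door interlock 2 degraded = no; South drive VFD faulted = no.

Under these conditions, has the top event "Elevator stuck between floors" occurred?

Leveling path fails [OR]: Redundant door interlock is down=occurs, Brake coil lost=not → at least one input occurs → occurs.
Controller branch fails [OR]: Main contactor fails=not, South leveling sensor failed=occurs, Leveling path fails=occurs, South drive VFD faulted=not → at least one input occurs → occurs.
Door loop unavailable [AND]: Standby encoder faulted=occurs, Controller branch fails=occurs, Upper safety relay is out=not → not all inputs occur → does not occur.
Brake release lost [OR]: Door operator is out=not, Primary encoder 2 malfunctions=not, Upper main contactor 2 lost=not, #1 leveling sensor 2 is down=not → no input occurs → does not occur.
Drive chain inoperative [OR]: Brake release lost=not, A door interlock 2 degraded=not → no input occurs → does not occur.
Safety circuit down [OR]: Governor switch degraded=not, Hoist motor degraded=not, Drive chain inoperative=not → no input occurs → does not occur.
Elevator stuck between floors [OR]: Door loop unavailable=not, Safety circuit down=not → no input occurs → does not occur.

No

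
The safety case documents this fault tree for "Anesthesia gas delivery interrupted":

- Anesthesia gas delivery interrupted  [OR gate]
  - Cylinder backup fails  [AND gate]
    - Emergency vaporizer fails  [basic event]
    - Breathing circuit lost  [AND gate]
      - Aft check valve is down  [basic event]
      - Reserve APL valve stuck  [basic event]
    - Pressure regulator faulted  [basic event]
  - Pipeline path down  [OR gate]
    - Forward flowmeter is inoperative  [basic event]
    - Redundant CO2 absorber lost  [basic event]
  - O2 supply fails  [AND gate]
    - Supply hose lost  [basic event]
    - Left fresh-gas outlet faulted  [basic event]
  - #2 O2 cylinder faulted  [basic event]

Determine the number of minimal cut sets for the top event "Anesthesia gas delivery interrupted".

5

Breathing circuit lost [AND]: one cut set from each child combined → 1 × 1 = 1 cut set(s).
Cylinder backup fails [AND]: one cut set from each child combined → 1 × 1 × 1 = 1 cut set(s).
Pipeline path down [OR]: union of children's cut sets → 2 cut set(s).
O2 supply fails [AND]: one cut set from each child combined → 1 × 1 = 1 cut set(s).
Anesthesia gas delivery interrupted [OR]: union of children's cut sets → 5 cut set(s).
Minimal cut sets: {Aft check valve is down, Emergency vaporizer fails, Pressure regulator faulted, Reserve APL valve stuck}; {Forward flowmeter is inoperative}; {Redundant CO2 absorber lost}; {Left fresh-gas outlet faulted, Supply hose lost}; {#2 O2 cylinder faulted}.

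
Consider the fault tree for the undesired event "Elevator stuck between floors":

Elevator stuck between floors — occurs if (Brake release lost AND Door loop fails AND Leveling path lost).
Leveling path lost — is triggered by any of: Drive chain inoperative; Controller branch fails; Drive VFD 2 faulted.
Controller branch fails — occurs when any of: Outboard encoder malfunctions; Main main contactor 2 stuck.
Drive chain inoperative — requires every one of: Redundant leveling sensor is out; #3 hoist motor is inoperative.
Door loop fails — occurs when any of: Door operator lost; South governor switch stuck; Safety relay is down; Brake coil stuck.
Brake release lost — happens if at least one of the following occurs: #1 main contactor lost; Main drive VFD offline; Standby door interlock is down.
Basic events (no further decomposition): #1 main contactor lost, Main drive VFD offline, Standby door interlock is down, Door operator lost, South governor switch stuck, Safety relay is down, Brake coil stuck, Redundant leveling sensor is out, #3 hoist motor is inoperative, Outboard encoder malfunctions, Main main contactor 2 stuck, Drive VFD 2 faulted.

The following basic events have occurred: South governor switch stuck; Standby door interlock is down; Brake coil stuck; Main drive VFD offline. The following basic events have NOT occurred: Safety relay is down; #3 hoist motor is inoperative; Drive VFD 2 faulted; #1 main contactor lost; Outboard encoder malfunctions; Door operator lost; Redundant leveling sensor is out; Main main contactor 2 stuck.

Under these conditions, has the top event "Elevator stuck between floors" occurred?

Brake release lost [OR]: #1 main contactor lost=not, Main drive VFD offline=occurs, Standby door interlock is down=occurs → at least one input occurs → occurs.
Door loop fails [OR]: Door operator lost=not, South governor switch stuck=occurs, Safety relay is down=not, Brake coil stuck=occurs → at least one input occurs → occurs.
Drive chain inoperative [AND]: Redundant leveling sensor is out=not, #3 hoist motor is inoperative=not → not all inputs occur → does not occur.
Controller branch fails [OR]: Outboard encoder malfunctions=not, Main main contactor 2 stuck=not → no input occurs → does not occur.
Leveling path lost [OR]: Drive chain inoperative=not, Controller branch fails=not, Drive VFD 2 faulted=not → no input occurs → does not occur.
Elevator stuck between floors [AND]: Brake release lost=occurs, Door loop fails=occurs, Leveling path lost=not → not all inputs occur → does not occur.

No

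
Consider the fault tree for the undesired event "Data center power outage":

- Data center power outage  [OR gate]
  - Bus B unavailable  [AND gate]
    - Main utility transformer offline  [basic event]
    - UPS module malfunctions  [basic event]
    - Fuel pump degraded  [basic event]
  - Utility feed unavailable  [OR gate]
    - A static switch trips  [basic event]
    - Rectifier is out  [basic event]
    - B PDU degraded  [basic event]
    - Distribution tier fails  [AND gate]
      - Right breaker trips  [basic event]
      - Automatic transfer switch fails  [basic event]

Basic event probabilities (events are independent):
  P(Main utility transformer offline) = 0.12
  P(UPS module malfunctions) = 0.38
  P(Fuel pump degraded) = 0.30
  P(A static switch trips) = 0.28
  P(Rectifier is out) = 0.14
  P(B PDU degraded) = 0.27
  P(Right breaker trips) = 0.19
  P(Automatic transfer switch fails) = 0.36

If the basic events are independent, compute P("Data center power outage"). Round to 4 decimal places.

0.5847

P(Bus B unavailable) [AND] = 0.12 × 0.38 × 0.30 = 0.013680
P(Distribution tier fails) [AND] = 0.19 × 0.36 = 0.068400
P(Utility feed unavailable) [OR] = 1 − (1−0.28) × (1−0.14) × (1−0.27) × (1−0.068400) = 0.578902
P(Data center power outage) [OR] = 1 − (1−0.013680) × (1−0.578902) = 0.584663
Rounded to 4 decimal places: P(Data center power outage) ≈ 0.5847.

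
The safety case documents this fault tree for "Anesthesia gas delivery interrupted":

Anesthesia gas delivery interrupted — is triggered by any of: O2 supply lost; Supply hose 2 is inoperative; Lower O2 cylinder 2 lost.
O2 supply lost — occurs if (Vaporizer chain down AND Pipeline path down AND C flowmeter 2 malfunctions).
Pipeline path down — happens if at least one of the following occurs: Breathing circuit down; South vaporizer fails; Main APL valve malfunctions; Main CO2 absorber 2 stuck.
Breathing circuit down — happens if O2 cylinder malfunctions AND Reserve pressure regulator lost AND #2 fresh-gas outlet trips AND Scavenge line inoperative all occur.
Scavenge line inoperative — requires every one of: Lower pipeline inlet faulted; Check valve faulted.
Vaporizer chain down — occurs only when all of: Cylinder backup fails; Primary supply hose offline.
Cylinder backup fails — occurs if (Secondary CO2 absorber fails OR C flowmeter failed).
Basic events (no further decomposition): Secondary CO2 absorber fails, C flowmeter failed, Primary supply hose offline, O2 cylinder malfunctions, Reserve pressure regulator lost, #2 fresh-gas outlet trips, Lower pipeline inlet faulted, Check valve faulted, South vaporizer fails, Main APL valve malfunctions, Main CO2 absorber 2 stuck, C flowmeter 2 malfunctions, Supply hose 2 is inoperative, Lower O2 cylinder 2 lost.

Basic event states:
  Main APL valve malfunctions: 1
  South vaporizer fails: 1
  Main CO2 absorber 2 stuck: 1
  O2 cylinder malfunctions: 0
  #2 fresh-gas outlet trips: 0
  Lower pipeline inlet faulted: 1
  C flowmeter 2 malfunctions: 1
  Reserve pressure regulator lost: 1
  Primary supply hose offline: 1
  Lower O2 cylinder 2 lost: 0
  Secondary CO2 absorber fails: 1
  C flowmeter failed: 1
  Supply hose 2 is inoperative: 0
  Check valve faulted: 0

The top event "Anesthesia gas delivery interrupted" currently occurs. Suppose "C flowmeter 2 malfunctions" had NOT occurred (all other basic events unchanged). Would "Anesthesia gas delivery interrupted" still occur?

No

Counterfactual: set "C flowmeter 2 malfunctions" to not occurred.
Cylinder backup fails [OR]: Secondary CO2 absorber fails=occurs, C flowmeter failed=occurs → at least one input occurs → occurs.
Vaporizer chain down [AND]: Cylinder backup fails=occurs, Primary supply hose offline=occurs → all inputs occur → occurs.
Scavenge line inoperative [AND]: Lower pipeline inlet faulted=occurs, Check valve faulted=not → not all inputs occur → does not occur.
Breathing circuit down [AND]: O2 cylinder malfunctions=not, Reserve pressure regulator lost=occurs, #2 fresh-gas outlet trips=not, Scavenge line inoperative=not → not all inputs occur → does not occur.
Pipeline path down [OR]: Breathing circuit down=not, South vaporizer fails=occurs, Main APL valve malfunctions=occurs, Main CO2 absorber 2 stuck=occurs → at least one input occurs → occurs.
O2 supply lost [AND]: Vaporizer chain down=occurs, Pipeline path down=occurs, C flowmeter 2 malfunctions=not → not all inputs occur → does not occur.
Anesthesia gas delivery interrupted [OR]: O2 supply lost=not, Supply hose 2 is inoperative=not, Lower O2 cylinder 2 lost=not → no input occurs → does not occur.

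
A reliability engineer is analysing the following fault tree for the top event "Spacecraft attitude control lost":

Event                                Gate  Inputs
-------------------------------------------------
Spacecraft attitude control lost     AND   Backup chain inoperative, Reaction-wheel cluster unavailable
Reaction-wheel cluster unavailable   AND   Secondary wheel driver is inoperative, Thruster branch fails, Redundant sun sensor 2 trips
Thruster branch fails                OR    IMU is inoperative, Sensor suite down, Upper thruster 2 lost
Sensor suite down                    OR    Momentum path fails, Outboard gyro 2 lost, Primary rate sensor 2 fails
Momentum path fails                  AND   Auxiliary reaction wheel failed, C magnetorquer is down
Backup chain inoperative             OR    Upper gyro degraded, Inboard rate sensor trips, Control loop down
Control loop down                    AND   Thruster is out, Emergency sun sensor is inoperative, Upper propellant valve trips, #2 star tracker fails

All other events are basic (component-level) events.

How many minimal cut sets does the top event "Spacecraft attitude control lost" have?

15

Control loop down [AND]: one cut set from each child combined → 1 × 1 × 1 × 1 = 1 cut set(s).
Backup chain inoperative [OR]: union of children's cut sets → 3 cut set(s).
Momentum path fails [AND]: one cut set from each child combined → 1 × 1 = 1 cut set(s).
Sensor suite down [OR]: union of children's cut sets → 3 cut set(s).
Thruster branch fails [OR]: union of children's cut sets → 5 cut set(s).
Reaction-wheel cluster unavailable [AND]: one cut set from each child combined → 1 × 5 × 1 = 5 cut set(s).
Spacecraft attitude control lost [AND]: one cut set from each child combined → 3 × 5 = 15 cut set(s).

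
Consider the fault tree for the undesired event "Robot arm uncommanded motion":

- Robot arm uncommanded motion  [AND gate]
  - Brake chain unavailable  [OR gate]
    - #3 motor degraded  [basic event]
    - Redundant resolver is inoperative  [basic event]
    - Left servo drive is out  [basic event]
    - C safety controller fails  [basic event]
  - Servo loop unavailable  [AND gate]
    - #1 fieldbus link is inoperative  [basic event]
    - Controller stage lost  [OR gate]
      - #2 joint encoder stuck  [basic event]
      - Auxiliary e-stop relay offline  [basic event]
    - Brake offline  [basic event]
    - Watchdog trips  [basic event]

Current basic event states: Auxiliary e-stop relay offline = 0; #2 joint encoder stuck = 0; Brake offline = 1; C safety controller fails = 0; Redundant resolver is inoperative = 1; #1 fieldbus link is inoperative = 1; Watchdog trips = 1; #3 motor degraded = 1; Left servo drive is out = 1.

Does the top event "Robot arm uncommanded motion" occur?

No

Brake chain unavailable [OR]: #3 motor degraded=occurs, Redundant resolver is inoperative=occurs, Left servo drive is out=occurs, C safety controller fails=not → at least one input occurs → occurs.
Controller stage lost [OR]: #2 joint encoder stuck=not, Auxiliary e-stop relay offline=not → no input occurs → does not occur.
Servo loop unavailable [AND]: #1 fieldbus link is inoperative=occurs, Controller stage lost=not, Brake offline=occurs, Watchdog trips=occurs → not all inputs occur → does not occur.
Robot arm uncommanded motion [AND]: Brake chain unavailable=occurs, Servo loop unavailable=not → not all inputs occur → does not occur.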